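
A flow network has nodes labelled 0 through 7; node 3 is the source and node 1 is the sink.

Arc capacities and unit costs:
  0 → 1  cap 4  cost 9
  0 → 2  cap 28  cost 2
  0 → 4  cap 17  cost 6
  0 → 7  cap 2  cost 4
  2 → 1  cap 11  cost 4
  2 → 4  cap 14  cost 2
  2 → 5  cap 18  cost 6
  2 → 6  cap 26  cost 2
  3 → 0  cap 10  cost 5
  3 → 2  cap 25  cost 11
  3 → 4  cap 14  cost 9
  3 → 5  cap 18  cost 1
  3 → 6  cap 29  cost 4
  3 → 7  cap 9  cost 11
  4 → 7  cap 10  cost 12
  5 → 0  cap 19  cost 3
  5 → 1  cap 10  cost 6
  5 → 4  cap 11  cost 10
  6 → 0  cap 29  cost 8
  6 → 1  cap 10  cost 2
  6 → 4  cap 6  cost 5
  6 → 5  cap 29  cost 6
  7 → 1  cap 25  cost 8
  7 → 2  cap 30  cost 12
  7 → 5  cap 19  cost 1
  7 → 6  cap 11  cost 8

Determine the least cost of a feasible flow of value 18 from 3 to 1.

shortest-cost path #1: 3→6→1 push 10 @ unit cost 6 (adds 60)
shortest-cost path #2: 3→5→1 push 8 @ unit cost 7 (adds 56)
total cost = 116

Minimum cost for 18 units: 116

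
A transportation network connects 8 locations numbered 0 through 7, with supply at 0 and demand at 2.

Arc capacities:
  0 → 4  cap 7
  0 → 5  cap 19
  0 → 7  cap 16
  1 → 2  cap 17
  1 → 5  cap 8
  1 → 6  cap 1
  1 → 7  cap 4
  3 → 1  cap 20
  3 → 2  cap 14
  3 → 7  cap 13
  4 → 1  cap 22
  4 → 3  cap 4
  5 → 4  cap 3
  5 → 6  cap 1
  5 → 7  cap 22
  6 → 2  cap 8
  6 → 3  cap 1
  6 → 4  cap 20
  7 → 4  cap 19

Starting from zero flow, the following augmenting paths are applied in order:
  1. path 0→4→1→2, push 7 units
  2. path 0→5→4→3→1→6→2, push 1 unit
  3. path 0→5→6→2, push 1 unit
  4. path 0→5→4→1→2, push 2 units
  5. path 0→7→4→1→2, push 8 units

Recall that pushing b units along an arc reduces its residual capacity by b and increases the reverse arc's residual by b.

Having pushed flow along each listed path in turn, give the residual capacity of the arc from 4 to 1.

Residual capacity of (4,1): 5

after path 1 (0→4→1→2, push 7): res(4,1)=15
after path 2 (0→5→4→3→1→6→2, push 1): res(4,1)=15
after path 3 (0→5→6→2, push 1): res(4,1)=15
after path 4 (0→5→4→1→2, push 2): res(4,1)=13
after path 5 (0→7→4→1→2, push 8): res(4,1)=5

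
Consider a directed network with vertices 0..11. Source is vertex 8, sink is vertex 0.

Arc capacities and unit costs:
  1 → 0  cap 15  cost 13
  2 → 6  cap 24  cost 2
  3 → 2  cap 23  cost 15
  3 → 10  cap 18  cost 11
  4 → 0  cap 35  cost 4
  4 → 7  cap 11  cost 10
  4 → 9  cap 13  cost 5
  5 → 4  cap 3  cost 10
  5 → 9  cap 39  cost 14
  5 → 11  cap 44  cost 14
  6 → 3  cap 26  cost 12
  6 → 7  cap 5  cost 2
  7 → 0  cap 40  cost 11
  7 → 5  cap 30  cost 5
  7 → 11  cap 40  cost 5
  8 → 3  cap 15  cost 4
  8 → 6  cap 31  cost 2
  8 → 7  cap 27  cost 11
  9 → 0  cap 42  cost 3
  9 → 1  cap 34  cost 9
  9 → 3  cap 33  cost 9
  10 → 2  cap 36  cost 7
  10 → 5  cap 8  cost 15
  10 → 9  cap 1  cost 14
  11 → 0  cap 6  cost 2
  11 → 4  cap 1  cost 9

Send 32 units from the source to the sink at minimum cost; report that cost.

Minimum cost for 32 units: 645

shortest-cost path #1: 8→6→7→11→0 push 5 @ unit cost 11 (adds 55)
shortest-cost path #2: 8→7→11→0 push 1 @ unit cost 18 (adds 18)
shortest-cost path #3: 8→7→0 push 26 @ unit cost 22 (adds 572)
total cost = 645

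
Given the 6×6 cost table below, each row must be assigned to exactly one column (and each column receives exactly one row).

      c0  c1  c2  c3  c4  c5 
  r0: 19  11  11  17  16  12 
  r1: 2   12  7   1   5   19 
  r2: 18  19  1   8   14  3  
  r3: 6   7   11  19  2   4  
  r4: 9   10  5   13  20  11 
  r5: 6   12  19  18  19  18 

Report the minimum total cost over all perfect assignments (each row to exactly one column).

Minimum assignment cost: 28

optimal assignment: row0→col1 (cost 11), row1→col3 (cost 1), row2→col5 (cost 3), row3→col4 (cost 2), row4→col2 (cost 5), row5→col0 (cost 6)
total = 11 + 1 + 3 + 2 + 5 + 6 = 28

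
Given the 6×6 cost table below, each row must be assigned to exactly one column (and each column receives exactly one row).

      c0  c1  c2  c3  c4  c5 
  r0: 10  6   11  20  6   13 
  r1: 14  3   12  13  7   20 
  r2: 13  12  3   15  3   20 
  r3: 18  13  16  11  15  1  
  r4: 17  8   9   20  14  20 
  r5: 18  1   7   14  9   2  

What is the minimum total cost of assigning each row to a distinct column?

optimal assignment: row0→col0 (cost 10), row1→col3 (cost 13), row2→col4 (cost 3), row3→col5 (cost 1), row4→col2 (cost 9), row5→col1 (cost 1)
total = 10 + 13 + 3 + 1 + 9 + 1 = 37

Minimum assignment cost: 37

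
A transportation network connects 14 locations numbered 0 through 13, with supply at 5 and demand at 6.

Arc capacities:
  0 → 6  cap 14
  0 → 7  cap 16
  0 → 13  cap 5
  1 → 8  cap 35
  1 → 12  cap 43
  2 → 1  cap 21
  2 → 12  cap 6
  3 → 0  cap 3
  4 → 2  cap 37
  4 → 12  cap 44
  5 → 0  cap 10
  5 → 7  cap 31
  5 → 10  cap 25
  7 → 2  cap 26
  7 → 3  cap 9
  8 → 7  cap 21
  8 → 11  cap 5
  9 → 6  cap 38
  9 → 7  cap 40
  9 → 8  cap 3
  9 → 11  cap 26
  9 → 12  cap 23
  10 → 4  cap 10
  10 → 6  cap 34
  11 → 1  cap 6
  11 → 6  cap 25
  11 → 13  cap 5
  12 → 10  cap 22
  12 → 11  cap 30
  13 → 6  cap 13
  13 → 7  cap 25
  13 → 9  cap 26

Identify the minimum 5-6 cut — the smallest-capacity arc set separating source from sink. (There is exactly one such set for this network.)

augment #1: 5→0→6 push 10
augment #2: 5→10→6 push 25
augment #3: 5→7→3→0→6 push 3
augment #4: 5→7→2→12→10→6 push 6
augment #5: 5→7→2→1→8→11→6 push 5
augment #6: 5→7→2→1→12→10→6 push 3
augment #7: 5→7→2→1→12→11→6 push 12
max flow = 64; residual-reachable set from 5 gives S-side
cut edges (S→T): {(3,0), (5,0), (5,10), (7,2)} total cap 64

Min-cut arcs: {(3,0), (5,0), (5,10), (7,2)} (total capacity 64)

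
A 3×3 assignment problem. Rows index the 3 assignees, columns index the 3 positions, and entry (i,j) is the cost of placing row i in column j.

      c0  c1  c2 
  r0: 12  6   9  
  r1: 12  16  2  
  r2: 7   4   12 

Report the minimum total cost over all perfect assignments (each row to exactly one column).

Minimum assignment cost: 15

optimal assignment: row0→col1 (cost 6), row1→col2 (cost 2), row2→col0 (cost 7)
total = 6 + 2 + 7 = 15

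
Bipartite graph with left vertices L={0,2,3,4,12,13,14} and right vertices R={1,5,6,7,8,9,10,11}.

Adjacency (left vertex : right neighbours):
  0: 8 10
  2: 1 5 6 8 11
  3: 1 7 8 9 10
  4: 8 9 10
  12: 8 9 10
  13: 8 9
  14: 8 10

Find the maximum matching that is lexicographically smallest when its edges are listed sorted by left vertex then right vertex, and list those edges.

|M| = 5 (so the lex-smallest maximum matching has 5 edges)
process left vertices in ascending order; for each, take the smallest-labelled available neighbour that still permits 5 edges overall, or leave it unmatched if none does
lex-smallest matching: {0-8, 2-1, 3-7, 4-9, 12-10}

Lex-smallest maximum matching: {(0,8), (2,1), (3,7), (4,9), (12,10)}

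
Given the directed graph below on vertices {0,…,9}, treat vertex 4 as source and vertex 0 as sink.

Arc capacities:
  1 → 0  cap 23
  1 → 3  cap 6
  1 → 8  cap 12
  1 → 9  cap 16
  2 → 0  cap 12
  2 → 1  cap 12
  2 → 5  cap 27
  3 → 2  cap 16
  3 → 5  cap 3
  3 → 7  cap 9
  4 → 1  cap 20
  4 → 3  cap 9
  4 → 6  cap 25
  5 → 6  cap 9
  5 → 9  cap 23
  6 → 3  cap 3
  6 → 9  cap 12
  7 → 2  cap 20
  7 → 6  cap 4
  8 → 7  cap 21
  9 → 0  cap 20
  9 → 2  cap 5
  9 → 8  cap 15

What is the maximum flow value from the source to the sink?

augment #1: 4→1→0 bottleneck 20, total now 20
augment #2: 4→3→2→0 bottleneck 9, total now 29
augment #3: 4→6→9→0 bottleneck 12, total now 41
augment #4: 4→6→3→2→0 bottleneck 3, total now 44

Maximum flow value: 44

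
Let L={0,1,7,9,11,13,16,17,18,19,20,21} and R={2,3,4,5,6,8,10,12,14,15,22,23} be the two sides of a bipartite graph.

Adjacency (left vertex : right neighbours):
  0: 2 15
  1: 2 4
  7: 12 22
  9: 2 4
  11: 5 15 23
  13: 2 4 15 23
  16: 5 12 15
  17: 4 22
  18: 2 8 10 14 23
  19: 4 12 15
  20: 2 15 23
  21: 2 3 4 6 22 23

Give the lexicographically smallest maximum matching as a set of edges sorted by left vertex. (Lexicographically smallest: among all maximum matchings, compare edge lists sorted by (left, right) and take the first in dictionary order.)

|M| = 9 (so the lex-smallest maximum matching has 9 edges)
process left vertices in ascending order; for each, take the smallest-labelled available neighbour that still permits 9 edges overall, or leave it unmatched if none does
lex-smallest matching: {0-2, 1-4, 7-12, 11-5, 13-15, 17-22, 18-8, 20-23, 21-3}

Lex-smallest maximum matching: {(0,2), (1,4), (7,12), (11,5), (13,15), (17,22), (18,8), (20,23), (21,3)}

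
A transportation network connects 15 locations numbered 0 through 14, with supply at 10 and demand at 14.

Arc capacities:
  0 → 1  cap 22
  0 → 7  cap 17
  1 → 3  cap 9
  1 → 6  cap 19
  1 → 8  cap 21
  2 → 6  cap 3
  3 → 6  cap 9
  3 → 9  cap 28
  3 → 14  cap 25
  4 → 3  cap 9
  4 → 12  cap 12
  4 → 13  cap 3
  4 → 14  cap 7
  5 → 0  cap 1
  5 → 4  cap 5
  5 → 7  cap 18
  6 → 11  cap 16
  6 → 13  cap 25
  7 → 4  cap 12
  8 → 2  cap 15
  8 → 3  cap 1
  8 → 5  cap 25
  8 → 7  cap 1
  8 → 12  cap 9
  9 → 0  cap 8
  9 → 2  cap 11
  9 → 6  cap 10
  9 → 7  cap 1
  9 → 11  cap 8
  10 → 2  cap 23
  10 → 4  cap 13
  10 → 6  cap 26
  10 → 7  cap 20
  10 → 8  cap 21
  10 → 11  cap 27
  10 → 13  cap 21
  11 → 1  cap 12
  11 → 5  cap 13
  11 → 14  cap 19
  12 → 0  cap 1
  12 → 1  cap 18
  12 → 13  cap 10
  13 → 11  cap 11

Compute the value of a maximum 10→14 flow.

augment #1: 10→4→14 bottleneck 7, total now 7
augment #2: 10→11→14 bottleneck 19, total now 26
augment #3: 10→4→3→14 bottleneck 6, total now 32
augment #4: 10→8→3→14 bottleneck 1, total now 33
augment #5: 10→7→4→3→14 bottleneck 3, total now 36
augment #6: 10→11→1→3→14 bottleneck 8, total now 44
augment #7: 10→6→11→1→3→14 bottleneck 1, total now 45

Maximum flow value: 45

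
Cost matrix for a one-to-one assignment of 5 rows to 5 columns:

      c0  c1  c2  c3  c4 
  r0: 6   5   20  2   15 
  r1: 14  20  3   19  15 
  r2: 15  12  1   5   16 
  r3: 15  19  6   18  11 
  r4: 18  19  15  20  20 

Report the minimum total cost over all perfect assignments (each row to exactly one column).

optimal assignment: row0→col1 (cost 5), row1→col2 (cost 3), row2→col3 (cost 5), row3→col4 (cost 11), row4→col0 (cost 18)
total = 5 + 3 + 5 + 11 + 18 = 42

Minimum assignment cost: 42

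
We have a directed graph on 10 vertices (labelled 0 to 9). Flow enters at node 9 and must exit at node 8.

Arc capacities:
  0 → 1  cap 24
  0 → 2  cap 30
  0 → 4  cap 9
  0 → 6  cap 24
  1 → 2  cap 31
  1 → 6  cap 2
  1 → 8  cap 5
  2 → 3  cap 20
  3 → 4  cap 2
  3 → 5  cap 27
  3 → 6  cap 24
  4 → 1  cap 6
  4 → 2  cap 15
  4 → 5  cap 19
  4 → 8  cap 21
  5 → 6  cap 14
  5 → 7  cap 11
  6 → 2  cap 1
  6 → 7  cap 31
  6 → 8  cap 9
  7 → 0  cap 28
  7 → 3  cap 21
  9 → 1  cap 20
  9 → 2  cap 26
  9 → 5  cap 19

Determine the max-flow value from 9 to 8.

augment #1: 9→1→8 bottleneck 5, total now 5
augment #2: 9→1→6→8 bottleneck 2, total now 7
augment #3: 9→5→6→8 bottleneck 7, total now 14
augment #4: 9→2→3→4→8 bottleneck 2, total now 16
augment #5: 9→5→7→0→4→8 bottleneck 9, total now 25

Maximum flow value: 25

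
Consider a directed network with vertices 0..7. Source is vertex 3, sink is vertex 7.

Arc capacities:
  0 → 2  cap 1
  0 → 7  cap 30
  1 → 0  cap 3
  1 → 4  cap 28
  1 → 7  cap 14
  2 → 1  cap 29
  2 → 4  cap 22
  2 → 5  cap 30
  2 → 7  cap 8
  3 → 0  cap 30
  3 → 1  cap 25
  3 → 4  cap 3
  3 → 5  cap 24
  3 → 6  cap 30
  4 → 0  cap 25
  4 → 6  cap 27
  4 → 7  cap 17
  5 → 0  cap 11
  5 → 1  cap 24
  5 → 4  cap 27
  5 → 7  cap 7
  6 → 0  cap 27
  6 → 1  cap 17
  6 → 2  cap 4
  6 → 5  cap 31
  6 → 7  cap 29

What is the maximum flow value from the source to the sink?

augment #1: 3→0→7 bottleneck 30, total now 30
augment #2: 3→1→7 bottleneck 14, total now 44
augment #3: 3→4→7 bottleneck 3, total now 47
augment #4: 3→5→7 bottleneck 7, total now 54
augment #5: 3→6→7 bottleneck 29, total now 83
augment #6: 3→1→4→7 bottleneck 11, total now 94
augment #7: 3→5→4→7 bottleneck 3, total now 97
augment #8: 3→6→2→7 bottleneck 1, total now 98
augment #9: 3→5→0→2→7 bottleneck 1, total now 99
augment #10: 3→5→4→6→2→7 bottleneck 3, total now 102

Maximum flow value: 102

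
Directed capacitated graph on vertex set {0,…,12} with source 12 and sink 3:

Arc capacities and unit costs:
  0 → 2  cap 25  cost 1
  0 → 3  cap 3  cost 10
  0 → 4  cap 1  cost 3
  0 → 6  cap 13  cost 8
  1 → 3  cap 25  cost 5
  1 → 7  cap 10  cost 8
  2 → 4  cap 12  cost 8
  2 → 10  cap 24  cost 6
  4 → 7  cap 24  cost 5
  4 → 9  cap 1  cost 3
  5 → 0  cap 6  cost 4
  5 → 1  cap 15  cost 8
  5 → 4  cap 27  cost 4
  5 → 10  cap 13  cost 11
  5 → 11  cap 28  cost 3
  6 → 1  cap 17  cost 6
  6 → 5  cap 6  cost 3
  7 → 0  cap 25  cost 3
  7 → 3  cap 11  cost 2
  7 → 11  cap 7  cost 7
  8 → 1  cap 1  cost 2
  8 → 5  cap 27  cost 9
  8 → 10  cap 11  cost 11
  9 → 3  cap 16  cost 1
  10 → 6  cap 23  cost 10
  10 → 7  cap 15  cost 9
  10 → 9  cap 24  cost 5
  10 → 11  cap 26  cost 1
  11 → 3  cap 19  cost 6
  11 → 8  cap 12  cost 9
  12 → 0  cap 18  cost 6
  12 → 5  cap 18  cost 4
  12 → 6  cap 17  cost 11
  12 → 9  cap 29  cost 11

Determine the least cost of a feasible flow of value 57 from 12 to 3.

shortest-cost path #1: 12→9→3 push 16 @ unit cost 12 (adds 192)
shortest-cost path #2: 12→5→11→3 push 18 @ unit cost 13 (adds 234)
shortest-cost path #3: 12→0→3 push 3 @ unit cost 16 (adds 48)
shortest-cost path #4: 12→0→4→7→3 push 1 @ unit cost 16 (adds 16)
shortest-cost path #5: 12→0→2→10→11→3 push 1 @ unit cost 20 (adds 20)
shortest-cost path #6: 12→0→2→4→7→3 push 10 @ unit cost 22 (adds 220)
shortest-cost path #7: 12→6→1→3 push 8 @ unit cost 22 (adds 176)
total cost = 906

Minimum cost for 57 units: 906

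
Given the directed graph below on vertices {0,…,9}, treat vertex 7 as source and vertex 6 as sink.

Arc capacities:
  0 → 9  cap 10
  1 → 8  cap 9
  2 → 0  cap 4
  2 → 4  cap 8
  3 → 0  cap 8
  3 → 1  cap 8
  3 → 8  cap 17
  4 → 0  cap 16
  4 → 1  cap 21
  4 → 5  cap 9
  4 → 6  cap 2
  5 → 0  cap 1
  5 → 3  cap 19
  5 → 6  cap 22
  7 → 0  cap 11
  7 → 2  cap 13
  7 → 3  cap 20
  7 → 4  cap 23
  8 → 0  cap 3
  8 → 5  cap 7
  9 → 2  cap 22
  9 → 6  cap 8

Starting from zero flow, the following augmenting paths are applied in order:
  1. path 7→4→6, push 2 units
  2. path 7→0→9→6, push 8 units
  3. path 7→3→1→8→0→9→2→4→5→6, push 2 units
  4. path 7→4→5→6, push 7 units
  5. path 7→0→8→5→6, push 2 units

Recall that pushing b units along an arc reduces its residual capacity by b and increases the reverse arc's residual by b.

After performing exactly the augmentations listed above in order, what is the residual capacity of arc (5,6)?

after path 1 (7→4→6, push 2): res(5,6)=22
after path 2 (7→0→9→6, push 8): res(5,6)=22
after path 3 (7→3→1→8→0→9→2→4→5→6, push 2): res(5,6)=20
after path 4 (7→4→5→6, push 7): res(5,6)=13
after path 5 (7→0→8→5→6, push 2): res(5,6)=11

Residual capacity of (5,6): 11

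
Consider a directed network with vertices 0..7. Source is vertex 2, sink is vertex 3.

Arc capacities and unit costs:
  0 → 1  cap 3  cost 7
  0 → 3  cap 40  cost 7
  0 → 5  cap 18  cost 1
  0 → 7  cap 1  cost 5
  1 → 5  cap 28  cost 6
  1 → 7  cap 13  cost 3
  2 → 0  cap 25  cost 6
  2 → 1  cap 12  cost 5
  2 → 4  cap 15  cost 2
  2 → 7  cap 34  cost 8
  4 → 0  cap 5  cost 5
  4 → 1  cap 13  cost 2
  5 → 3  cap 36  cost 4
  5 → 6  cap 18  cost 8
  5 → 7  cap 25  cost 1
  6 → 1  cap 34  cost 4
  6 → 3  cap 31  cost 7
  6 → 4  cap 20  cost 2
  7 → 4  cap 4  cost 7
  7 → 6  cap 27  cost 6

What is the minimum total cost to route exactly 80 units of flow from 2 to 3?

Minimum cost for 80 units: 1283

shortest-cost path #1: 2→0→5→3 push 18 @ unit cost 11 (adds 198)
shortest-cost path #2: 2→0→3 push 7 @ unit cost 13 (adds 91)
shortest-cost path #3: 2→4→0→3 push 5 @ unit cost 14 (adds 70)
shortest-cost path #4: 2→4→1→5→3 push 10 @ unit cost 14 (adds 140)
shortest-cost path #5: 2→1→5→3 push 8 @ unit cost 15 (adds 120)
shortest-cost path #6: 2→1→5→0→3 push 4 @ unit cost 17 (adds 68)
shortest-cost path #7: 2→7→6→3 push 27 @ unit cost 21 (adds 567)
shortest-cost path #8: 2→7→4→1→5→0→3 push 1 @ unit cost 29 (adds 29)
total cost = 1283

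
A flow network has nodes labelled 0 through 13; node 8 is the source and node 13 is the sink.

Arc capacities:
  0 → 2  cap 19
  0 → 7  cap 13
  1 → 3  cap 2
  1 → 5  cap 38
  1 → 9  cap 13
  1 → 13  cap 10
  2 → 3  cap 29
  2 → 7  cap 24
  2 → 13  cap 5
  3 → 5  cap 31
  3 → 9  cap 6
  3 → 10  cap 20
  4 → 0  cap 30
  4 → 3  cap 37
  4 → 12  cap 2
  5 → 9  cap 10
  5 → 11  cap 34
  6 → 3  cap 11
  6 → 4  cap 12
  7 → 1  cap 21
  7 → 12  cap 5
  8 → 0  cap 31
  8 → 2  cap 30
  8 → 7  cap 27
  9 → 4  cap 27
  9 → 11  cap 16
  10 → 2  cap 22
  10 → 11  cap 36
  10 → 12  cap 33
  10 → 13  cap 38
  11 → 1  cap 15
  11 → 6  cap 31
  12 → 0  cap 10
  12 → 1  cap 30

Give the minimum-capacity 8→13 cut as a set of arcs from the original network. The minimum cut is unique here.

Min-cut arcs: {(1,13), (2,13), (3,10)} (total capacity 35)

augment #1: 8→2→13 push 5
augment #2: 8→7→1→13 push 10
augment #3: 8→2→3→10→13 push 20
max flow = 35; residual-reachable set from 8 gives S-side
cut edges (S→T): {(1,13), (2,13), (3,10)} total cap 35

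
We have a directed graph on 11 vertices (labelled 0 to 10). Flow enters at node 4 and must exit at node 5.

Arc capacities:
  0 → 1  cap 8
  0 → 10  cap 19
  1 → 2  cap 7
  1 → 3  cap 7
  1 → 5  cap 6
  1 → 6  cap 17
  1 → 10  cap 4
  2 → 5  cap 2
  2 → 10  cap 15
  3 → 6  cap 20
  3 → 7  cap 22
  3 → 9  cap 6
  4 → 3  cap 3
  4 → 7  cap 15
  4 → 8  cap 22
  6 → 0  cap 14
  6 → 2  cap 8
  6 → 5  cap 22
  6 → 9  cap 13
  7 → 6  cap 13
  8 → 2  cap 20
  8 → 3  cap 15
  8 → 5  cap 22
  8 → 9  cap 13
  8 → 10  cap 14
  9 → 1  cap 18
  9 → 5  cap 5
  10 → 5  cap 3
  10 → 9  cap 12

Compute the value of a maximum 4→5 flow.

augment #1: 4→8→5 bottleneck 22, total now 22
augment #2: 4→3→6→5 bottleneck 3, total now 25
augment #3: 4→7→6→5 bottleneck 13, total now 38

Maximum flow value: 38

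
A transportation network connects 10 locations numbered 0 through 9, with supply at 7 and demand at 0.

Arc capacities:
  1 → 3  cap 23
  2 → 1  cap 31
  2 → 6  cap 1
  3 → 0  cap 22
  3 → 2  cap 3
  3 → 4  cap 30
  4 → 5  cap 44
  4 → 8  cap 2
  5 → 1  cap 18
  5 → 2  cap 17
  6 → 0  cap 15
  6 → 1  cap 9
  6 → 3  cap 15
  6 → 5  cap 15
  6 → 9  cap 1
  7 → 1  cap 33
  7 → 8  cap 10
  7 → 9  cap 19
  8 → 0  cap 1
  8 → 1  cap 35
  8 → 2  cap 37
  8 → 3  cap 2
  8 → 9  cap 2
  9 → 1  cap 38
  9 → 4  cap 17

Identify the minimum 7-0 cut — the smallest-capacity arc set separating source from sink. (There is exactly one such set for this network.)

Min-cut arcs: {(2,6), (3,0), (8,0)} (total capacity 24)

augment #1: 7→8→0 push 1
augment #2: 7→1→3→0 push 22
augment #3: 7→8→2→6→0 push 1
max flow = 24; residual-reachable set from 7 gives S-side
cut edges (S→T): {(2,6), (3,0), (8,0)} total cap 24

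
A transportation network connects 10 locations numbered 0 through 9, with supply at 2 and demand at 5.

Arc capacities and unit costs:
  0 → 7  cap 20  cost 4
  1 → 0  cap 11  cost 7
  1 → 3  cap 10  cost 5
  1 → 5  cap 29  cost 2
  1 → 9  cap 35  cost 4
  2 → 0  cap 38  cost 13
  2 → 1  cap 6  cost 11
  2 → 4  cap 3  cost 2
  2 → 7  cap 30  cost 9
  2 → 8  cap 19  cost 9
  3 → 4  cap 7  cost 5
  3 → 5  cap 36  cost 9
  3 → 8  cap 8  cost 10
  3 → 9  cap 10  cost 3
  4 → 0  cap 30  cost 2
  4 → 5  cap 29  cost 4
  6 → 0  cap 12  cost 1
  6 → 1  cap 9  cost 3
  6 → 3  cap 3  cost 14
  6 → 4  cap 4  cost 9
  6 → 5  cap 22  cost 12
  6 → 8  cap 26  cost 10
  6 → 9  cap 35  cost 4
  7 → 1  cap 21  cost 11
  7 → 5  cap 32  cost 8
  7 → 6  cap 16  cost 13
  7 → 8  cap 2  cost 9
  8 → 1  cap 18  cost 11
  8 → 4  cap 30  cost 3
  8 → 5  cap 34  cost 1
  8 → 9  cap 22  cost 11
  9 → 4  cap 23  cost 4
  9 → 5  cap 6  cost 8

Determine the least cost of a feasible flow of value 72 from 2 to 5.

shortest-cost path #1: 2→4→5 push 3 @ unit cost 6 (adds 18)
shortest-cost path #2: 2→8→5 push 19 @ unit cost 10 (adds 190)
shortest-cost path #3: 2→1→5 push 6 @ unit cost 13 (adds 78)
shortest-cost path #4: 2→7→5 push 30 @ unit cost 17 (adds 510)
shortest-cost path #5: 2→0→7→5 push 2 @ unit cost 25 (adds 50)
shortest-cost path #6: 2→0→7→8→5 push 2 @ unit cost 27 (adds 54)
shortest-cost path #7: 2→0→7→1→5 push 10 @ unit cost 30 (adds 300)
total cost = 1200

Minimum cost for 72 units: 1200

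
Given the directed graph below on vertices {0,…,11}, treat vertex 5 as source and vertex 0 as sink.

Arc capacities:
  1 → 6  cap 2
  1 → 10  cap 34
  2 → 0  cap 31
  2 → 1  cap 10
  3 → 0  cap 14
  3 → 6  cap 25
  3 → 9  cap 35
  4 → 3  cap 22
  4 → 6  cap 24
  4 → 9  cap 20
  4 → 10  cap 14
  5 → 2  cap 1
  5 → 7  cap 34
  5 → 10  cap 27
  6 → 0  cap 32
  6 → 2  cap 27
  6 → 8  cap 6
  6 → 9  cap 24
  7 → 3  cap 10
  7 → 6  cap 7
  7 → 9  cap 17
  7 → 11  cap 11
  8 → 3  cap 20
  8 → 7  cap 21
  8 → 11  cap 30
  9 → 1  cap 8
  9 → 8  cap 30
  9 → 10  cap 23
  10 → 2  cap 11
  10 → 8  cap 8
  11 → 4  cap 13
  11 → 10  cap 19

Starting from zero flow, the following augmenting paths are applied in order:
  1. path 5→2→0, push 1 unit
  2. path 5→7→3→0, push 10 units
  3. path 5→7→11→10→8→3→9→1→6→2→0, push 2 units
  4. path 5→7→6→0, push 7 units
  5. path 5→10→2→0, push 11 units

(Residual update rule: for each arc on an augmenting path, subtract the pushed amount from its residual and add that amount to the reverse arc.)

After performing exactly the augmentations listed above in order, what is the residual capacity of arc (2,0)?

Residual capacity of (2,0): 17

after path 1 (5→2→0, push 1): res(2,0)=30
after path 2 (5→7→3→0, push 10): res(2,0)=30
after path 3 (5→7→11→10→8→3→9→1→6→2→0, push 2): res(2,0)=28
after path 4 (5→7→6→0, push 7): res(2,0)=28
after path 5 (5→10→2→0, push 11): res(2,0)=17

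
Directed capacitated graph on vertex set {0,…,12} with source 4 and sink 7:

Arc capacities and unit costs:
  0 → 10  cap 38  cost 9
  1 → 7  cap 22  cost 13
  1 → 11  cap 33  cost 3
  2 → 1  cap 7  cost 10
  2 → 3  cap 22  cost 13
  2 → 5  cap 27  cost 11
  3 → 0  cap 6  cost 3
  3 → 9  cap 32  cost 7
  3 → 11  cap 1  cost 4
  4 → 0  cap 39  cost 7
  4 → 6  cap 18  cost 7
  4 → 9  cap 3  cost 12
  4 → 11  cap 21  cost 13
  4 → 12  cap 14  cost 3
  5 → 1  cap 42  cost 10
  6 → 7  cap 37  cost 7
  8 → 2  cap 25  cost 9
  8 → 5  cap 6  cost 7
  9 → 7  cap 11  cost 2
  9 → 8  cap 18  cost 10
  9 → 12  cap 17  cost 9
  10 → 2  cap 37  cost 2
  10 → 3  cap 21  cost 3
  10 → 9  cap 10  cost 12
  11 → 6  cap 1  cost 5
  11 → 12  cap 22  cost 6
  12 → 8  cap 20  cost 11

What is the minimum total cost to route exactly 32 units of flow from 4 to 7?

shortest-cost path #1: 4→6→7 push 18 @ unit cost 14 (adds 252)
shortest-cost path #2: 4→9→7 push 3 @ unit cost 14 (adds 42)
shortest-cost path #3: 4→11→6→7 push 1 @ unit cost 25 (adds 25)
shortest-cost path #4: 4→0→10→3→9→7 push 8 @ unit cost 28 (adds 224)
shortest-cost path #5: 4→0→10→2→1→7 push 2 @ unit cost 41 (adds 82)
total cost = 625

Minimum cost for 32 units: 625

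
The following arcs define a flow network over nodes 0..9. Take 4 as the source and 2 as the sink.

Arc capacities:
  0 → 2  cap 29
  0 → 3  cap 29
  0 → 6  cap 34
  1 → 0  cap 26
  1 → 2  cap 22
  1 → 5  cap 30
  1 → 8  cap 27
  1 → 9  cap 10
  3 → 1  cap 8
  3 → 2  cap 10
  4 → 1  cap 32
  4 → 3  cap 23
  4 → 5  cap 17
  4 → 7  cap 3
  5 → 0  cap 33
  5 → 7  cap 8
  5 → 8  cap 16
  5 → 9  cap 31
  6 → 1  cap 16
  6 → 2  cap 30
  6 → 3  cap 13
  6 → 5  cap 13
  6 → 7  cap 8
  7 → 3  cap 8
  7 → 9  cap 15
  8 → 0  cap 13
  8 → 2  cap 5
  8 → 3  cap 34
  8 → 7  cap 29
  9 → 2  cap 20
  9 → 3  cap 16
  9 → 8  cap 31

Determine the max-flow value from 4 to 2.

augment #1: 4→1→2 bottleneck 22, total now 22
augment #2: 4→3→2 bottleneck 10, total now 32
augment #3: 4→1→0→2 bottleneck 10, total now 42
augment #4: 4→5→0→2 bottleneck 17, total now 59
augment #5: 4→7→9→2 bottleneck 3, total now 62
augment #6: 4→3→1→0→2 bottleneck 2, total now 64
augment #7: 4→3→1→8→2 bottleneck 5, total now 69
augment #8: 4→3→1→9→2 bottleneck 1, total now 70

Maximum flow value: 70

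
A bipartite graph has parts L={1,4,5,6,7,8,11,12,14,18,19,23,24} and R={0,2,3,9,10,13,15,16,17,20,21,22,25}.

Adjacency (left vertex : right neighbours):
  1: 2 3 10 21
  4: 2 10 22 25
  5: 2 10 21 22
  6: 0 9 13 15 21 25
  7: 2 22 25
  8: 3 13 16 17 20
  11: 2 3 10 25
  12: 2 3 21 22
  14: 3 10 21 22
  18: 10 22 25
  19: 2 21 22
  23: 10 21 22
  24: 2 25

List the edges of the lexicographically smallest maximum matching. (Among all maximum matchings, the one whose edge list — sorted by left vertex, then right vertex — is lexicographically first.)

Lex-smallest maximum matching: {(1,2), (4,10), (5,21), (6,0), (7,22), (8,13), (11,3), (18,25)}

|M| = 8 (so the lex-smallest maximum matching has 8 edges)
process left vertices in ascending order; for each, take the smallest-labelled available neighbour that still permits 8 edges overall, or leave it unmatched if none does
lex-smallest matching: {1-2, 4-10, 5-21, 6-0, 7-22, 8-13, 11-3, 18-25}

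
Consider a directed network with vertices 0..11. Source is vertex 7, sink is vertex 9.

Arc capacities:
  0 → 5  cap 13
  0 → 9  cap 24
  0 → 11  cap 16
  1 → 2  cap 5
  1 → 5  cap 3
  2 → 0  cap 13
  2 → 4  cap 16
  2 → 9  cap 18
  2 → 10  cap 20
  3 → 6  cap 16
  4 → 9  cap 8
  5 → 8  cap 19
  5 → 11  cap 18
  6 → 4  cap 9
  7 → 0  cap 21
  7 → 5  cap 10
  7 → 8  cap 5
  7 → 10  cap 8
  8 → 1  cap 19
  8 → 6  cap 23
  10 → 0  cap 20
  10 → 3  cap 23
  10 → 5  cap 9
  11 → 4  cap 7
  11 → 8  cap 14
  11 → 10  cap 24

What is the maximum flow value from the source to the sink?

augment #1: 7→0→9 bottleneck 21, total now 21
augment #2: 7→10→0→9 bottleneck 3, total now 24
augment #3: 7→5→11→4→9 bottleneck 7, total now 31
augment #4: 7→8→1→2→9 bottleneck 5, total now 36
augment #5: 7→5→8→6→4→9 bottleneck 1, total now 37

Maximum flow value: 37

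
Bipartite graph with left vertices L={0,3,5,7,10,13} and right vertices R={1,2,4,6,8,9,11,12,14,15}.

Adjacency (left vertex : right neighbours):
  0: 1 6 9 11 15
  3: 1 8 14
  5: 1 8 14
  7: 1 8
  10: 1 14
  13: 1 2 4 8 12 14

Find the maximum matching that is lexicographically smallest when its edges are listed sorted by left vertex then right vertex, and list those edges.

|M| = 5 (so the lex-smallest maximum matching has 5 edges)
process left vertices in ascending order; for each, take the smallest-labelled available neighbour that still permits 5 edges overall, or leave it unmatched if none does
lex-smallest matching: {0-6, 3-1, 5-8, 10-14, 13-2}

Lex-smallest maximum matching: {(0,6), (3,1), (5,8), (10,14), (13,2)}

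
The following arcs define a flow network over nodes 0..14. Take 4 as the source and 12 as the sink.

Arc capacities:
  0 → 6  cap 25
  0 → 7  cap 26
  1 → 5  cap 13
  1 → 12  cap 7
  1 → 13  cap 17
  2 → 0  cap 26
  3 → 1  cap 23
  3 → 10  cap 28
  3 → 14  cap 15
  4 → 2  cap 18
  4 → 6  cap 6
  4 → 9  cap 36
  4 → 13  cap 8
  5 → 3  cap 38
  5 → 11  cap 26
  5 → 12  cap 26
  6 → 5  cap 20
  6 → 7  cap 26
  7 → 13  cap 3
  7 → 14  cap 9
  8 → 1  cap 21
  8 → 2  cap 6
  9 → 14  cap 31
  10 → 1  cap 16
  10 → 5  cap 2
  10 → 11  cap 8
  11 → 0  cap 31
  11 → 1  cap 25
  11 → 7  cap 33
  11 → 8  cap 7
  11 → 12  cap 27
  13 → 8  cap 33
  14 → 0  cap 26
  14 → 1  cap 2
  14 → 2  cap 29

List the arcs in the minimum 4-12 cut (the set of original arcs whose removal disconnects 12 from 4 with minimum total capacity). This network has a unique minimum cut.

Min-cut arcs: {(4,13), (6,5), (7,13), (14,1)} (total capacity 33)

augment #1: 4→6→5→12 push 6
augment #2: 4→9→14→1→12 push 2
augment #3: 4→13→8→1→12 push 5
augment #4: 4→2→0→6→5→12 push 14
augment #5: 4→13→8→1→5→12 push 3
augment #6: 4→2→0→7→13→8→1→5→12 push 3
max flow = 33; residual-reachable set from 4 gives S-side
cut edges (S→T): {(4,13), (6,5), (7,13), (14,1)} total cap 33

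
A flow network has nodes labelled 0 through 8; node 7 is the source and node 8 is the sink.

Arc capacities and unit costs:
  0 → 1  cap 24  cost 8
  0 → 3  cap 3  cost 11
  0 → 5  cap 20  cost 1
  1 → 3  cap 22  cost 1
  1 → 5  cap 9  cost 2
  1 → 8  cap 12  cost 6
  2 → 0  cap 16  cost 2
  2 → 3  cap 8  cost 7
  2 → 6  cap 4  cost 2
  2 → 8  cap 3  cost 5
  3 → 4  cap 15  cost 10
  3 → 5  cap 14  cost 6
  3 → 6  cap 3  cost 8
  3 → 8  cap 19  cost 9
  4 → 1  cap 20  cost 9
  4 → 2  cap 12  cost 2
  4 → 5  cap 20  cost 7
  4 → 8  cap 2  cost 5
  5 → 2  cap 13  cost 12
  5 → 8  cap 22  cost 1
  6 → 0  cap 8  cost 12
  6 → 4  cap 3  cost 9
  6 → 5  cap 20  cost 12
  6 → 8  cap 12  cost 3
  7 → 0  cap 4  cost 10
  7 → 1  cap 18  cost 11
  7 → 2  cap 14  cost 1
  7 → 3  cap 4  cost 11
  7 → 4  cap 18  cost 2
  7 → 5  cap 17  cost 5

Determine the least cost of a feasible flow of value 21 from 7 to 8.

Minimum cost for 21 units: 112

shortest-cost path #1: 7→2→0→5→8 push 14 @ unit cost 5 (adds 70)
shortest-cost path #2: 7→5→8 push 7 @ unit cost 6 (adds 42)
total cost = 112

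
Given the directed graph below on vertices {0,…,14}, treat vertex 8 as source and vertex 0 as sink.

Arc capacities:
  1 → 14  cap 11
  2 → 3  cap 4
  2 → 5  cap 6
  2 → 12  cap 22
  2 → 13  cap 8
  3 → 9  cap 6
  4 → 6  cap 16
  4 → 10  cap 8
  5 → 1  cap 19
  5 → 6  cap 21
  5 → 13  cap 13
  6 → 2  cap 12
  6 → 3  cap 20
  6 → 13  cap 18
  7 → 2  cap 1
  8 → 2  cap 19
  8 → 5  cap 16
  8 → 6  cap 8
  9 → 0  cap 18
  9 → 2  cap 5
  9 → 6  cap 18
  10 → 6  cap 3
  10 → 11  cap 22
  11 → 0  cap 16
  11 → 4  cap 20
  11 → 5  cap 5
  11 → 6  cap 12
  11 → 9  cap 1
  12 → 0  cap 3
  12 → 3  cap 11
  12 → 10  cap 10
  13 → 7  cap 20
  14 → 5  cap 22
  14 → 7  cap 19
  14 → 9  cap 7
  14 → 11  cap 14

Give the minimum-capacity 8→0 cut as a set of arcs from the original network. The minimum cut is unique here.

Min-cut arcs: {(1,14), (3,9), (12,0), (12,10)} (total capacity 30)

augment #1: 8→2→12→0 push 3
augment #2: 8→2→3→9→0 push 4
augment #3: 8→6→3→9→0 push 2
augment #4: 8→2→12→10→11→0 push 10
augment #5: 8→5→1→14→9→0 push 7
augment #6: 8→5→1→14→11→0 push 4
max flow = 30; residual-reachable set from 8 gives S-side
cut edges (S→T): {(1,14), (3,9), (12,0), (12,10)} total cap 30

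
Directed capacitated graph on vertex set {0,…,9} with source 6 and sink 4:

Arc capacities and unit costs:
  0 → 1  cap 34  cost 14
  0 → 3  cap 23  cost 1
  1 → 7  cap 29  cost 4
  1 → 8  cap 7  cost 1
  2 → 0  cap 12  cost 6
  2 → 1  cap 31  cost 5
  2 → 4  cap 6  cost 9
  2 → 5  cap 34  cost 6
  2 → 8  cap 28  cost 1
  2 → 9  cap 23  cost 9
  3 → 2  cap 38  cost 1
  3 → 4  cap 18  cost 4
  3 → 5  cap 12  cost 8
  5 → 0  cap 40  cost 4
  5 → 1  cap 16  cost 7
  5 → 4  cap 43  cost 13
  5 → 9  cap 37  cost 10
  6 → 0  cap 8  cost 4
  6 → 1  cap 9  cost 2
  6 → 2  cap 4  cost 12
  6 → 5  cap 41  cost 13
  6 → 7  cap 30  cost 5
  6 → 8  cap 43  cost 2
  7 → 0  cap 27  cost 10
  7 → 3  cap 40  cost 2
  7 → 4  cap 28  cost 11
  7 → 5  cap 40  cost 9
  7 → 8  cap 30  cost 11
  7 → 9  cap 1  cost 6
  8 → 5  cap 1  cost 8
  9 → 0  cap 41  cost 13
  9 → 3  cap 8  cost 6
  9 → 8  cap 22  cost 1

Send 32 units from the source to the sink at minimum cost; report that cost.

Minimum cost for 32 units: 406

shortest-cost path #1: 6→0→3→4 push 8 @ unit cost 9 (adds 72)
shortest-cost path #2: 6→7→3→4 push 10 @ unit cost 11 (adds 110)
shortest-cost path #3: 6→7→4 push 14 @ unit cost 16 (adds 224)
total cost = 406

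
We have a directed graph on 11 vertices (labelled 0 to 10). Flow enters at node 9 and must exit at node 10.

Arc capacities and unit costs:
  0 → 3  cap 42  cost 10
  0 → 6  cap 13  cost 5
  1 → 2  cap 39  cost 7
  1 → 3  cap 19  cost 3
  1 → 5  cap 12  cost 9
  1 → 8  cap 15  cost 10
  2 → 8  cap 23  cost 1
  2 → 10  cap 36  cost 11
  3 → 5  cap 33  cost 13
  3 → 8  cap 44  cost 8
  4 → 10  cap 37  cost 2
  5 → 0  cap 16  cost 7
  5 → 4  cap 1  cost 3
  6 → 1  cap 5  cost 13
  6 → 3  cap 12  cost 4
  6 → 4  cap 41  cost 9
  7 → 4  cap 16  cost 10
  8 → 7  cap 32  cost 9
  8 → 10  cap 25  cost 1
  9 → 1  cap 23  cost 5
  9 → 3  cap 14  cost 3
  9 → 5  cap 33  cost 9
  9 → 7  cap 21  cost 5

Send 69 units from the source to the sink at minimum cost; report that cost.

shortest-cost path #1: 9→3→8→10 push 14 @ unit cost 12 (adds 168)
shortest-cost path #2: 9→1→2→8→10 push 11 @ unit cost 14 (adds 154)
shortest-cost path #3: 9→5→4→10 push 1 @ unit cost 14 (adds 14)
shortest-cost path #4: 9→7→4→10 push 16 @ unit cost 17 (adds 272)
shortest-cost path #5: 9→1→2→10 push 12 @ unit cost 23 (adds 276)
shortest-cost path #6: 9→5→0→6→4→10 push 13 @ unit cost 32 (adds 416)
shortest-cost path #7: 9→5→0→3→8→2→10 push 2 @ unit cost 44 (adds 88)
total cost = 1388

Minimum cost for 69 units: 1388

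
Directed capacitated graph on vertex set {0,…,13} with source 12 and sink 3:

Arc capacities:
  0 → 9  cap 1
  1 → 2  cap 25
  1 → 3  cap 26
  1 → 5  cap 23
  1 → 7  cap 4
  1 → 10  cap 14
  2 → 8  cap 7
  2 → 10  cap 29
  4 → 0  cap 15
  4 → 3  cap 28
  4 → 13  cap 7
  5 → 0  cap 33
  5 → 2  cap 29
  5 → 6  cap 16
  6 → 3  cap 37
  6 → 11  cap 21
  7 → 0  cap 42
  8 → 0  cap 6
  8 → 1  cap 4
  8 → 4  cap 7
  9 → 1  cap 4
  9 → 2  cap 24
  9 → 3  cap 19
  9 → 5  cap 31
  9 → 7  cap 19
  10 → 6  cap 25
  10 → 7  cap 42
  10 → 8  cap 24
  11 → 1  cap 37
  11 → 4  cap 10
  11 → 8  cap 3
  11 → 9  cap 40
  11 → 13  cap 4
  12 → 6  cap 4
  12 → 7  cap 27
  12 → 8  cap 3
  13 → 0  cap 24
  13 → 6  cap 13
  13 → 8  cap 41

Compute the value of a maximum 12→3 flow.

Maximum flow value: 8

augment #1: 12→6→3 bottleneck 4, total now 4
augment #2: 12→8→1→3 bottleneck 3, total now 7
augment #3: 12→7→0→9→3 bottleneck 1, total now 8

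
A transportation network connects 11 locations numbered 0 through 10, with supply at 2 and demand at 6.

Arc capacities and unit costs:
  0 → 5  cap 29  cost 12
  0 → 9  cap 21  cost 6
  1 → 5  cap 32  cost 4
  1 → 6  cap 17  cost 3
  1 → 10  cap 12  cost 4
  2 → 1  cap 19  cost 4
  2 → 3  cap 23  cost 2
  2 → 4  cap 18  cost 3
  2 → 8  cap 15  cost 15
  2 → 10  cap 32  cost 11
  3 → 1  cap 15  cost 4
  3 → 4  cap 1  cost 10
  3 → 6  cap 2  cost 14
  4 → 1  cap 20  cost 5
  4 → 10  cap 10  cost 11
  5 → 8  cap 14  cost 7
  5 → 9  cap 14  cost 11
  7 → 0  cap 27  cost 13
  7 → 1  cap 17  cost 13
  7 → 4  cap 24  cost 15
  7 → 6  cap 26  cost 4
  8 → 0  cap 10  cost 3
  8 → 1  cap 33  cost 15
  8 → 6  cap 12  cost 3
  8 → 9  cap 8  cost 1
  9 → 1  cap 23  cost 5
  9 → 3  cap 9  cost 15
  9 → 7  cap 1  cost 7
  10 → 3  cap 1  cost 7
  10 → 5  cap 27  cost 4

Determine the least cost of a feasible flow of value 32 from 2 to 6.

shortest-cost path #1: 2→1→6 push 17 @ unit cost 7 (adds 119)
shortest-cost path #2: 2→3→6 push 2 @ unit cost 16 (adds 32)
shortest-cost path #3: 2→8→6 push 12 @ unit cost 18 (adds 216)
shortest-cost path #4: 2→8→9→7→6 push 1 @ unit cost 27 (adds 27)
total cost = 394

Minimum cost for 32 units: 394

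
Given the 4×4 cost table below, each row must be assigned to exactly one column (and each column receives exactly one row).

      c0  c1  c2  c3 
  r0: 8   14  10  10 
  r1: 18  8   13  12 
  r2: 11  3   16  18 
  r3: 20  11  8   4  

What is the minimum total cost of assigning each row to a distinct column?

Minimum assignment cost: 28

optimal assignment: row0→col0 (cost 8), row1→col2 (cost 13), row2→col1 (cost 3), row3→col3 (cost 4)
total = 8 + 13 + 3 + 4 = 28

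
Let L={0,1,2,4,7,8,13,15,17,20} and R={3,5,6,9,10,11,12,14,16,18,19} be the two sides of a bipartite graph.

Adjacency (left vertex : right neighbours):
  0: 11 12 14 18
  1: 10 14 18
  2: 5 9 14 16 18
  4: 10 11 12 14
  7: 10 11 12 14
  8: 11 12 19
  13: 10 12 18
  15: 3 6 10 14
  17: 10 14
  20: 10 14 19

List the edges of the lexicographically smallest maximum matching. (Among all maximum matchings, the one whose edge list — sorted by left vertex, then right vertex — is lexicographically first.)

Lex-smallest maximum matching: {(0,11), (1,10), (2,5), (4,12), (7,14), (8,19), (13,18), (15,3)}

|M| = 8 (so the lex-smallest maximum matching has 8 edges)
process left vertices in ascending order; for each, take the smallest-labelled available neighbour that still permits 8 edges overall, or leave it unmatched if none does
lex-smallest matching: {0-11, 1-10, 2-5, 4-12, 7-14, 8-19, 13-18, 15-3}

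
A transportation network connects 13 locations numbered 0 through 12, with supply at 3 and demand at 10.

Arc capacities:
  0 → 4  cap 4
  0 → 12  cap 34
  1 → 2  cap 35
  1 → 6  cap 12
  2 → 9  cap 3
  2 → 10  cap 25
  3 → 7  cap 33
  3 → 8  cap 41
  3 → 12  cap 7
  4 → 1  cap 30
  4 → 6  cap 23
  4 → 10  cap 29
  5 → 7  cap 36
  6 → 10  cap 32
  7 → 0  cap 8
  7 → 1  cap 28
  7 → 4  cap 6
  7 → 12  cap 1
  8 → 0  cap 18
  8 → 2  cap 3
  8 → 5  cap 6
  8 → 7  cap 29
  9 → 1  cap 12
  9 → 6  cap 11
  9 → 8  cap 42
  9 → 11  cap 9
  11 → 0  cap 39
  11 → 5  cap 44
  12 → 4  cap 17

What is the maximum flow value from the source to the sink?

augment #1: 3→7→4→10 bottleneck 6, total now 6
augment #2: 3→8→2→10 bottleneck 3, total now 9
augment #3: 3→12→4→10 bottleneck 7, total now 16
augment #4: 3→7→0→4→10 bottleneck 4, total now 20
augment #5: 3→7→1→2→10 bottleneck 22, total now 42
augment #6: 3→7→1→6→10 bottleneck 1, total now 43
augment #7: 3→8→0→12→4→10 bottleneck 10, total now 53
augment #8: 3→8→7→1→6→10 bottleneck 5, total now 58

Maximum flow value: 58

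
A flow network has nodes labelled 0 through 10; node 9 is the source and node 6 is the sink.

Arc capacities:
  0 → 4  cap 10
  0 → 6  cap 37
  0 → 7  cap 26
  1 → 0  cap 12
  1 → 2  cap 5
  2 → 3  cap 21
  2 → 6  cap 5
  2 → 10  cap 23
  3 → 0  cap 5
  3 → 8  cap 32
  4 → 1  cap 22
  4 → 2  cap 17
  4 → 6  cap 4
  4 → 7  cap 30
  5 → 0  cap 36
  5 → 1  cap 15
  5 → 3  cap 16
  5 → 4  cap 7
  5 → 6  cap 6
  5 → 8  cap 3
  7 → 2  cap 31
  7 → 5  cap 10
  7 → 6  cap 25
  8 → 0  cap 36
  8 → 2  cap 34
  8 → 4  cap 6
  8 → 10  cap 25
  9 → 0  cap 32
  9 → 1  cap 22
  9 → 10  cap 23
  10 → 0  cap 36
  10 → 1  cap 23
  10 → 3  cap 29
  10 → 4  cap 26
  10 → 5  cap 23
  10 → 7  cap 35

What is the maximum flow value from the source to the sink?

Maximum flow value: 72

augment #1: 9→0→6 bottleneck 32, total now 32
augment #2: 9→1→0→6 bottleneck 5, total now 37
augment #3: 9→1→2→6 bottleneck 5, total now 42
augment #4: 9→10→4→6 bottleneck 4, total now 46
augment #5: 9→10→5→6 bottleneck 6, total now 52
augment #6: 9→10→7→6 bottleneck 13, total now 65
augment #7: 9→1→0→7→6 bottleneck 7, total now 72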